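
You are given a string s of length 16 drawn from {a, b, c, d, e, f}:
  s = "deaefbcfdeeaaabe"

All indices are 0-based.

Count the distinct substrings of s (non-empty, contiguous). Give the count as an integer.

123

sorted suffixes:
  #0 SA[0]=11  'aaabe'
  #1 SA[1]=12  'aabe'
  #2 SA[2]=13  'abe'
  #3 SA[3]=2  'aefbcfdeeaaabe'
  #4 SA[4]=5  'bcfdeeaaabe'
  #5 SA[5]=14  'be'
  #6 SA[6]=6  'cfdeeaaabe'
  #7 SA[7]=0  'deaefbcfdeeaaabe'
  #8 SA[8]=8  'deeaaabe'
  #9 SA[9]=15  'e'
  #10 SA[10]=10  'eaaabe'
  #11 SA[11]=1  'eaefbcfdeeaaabe'
  #12 SA[12]=9  'eeaaabe'
  #13 SA[13]=3  'efbcfdeeaaabe'
  #14 SA[14]=4  'fbcfdeeaaabe'
  #15 SA[15]=7  'fdeeaaabe'

SA = [11, 12, 13, 2, 5, 14, 6, 0, 8, 15, 10, 1, 9, 3, 4, 7]
rank  pair      lcp
   1  s[11:],s[12:]  2  'aa'
   2  s[12:],s[13:]  1  'a'
   3  s[13:],s[2:]  1  'a'
   4  s[2:],s[5:]  0  ''
   5  s[5:],s[14:]  1  'b'
   6  s[14:],s[6:]  0  ''
   7  s[6:],s[0:]  0  ''
   8  s[0:],s[8:]  2  'de'
   9  s[8:],s[15:]  0  ''
  10  s[15:],s[10:]  1  'e'
  11  s[10:],s[1:]  2  'ea'
  12  s[1:],s[9:]  1  'e'
  13  s[9:],s[3:]  1  'e'
  14  s[3:],s[4:]  0  ''
  15  s[4:],s[7:]  1  'f'

n(n+1)/2 = 16·17/2 = 136
Σ LCP = 0 + 2 + 1 + 1 + 0 + 1 + 0 + 0 + 2 + 0 + 1 + 2 + 1 + 1 + 0 + 1 = 13
distinct = 136 − 13 = 123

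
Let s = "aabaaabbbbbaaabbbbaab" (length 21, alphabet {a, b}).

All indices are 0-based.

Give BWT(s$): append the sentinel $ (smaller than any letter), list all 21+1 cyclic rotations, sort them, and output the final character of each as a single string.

bbbb$aaaaaaababbbbbbaa

rank  rotation                last
    0  $aabaaabbbbbaaabbbbaab  b
    1  aaabbbbaab$aabaaabbbbb  b
    2  aaabbbbbaaabbbbaab$aab  b
    3  aab$aabaaabbbbbaaabbbb  b
    4  aabaaabbbbbaaabbbbaab$  $
    5  aabbbbaab$aabaaabbbbba  a
    6  aabbbbbaaabbbbaab$aaba  a
    7  ab$aabaaabbbbbaaabbbba  a
    8  abaaabbbbbaaabbbbaab$a  a
    9  abbbbaab$aabaaabbbbbaa  a
   10  abbbbbaaabbbbaab$aabaa  a
   11  b$aabaaabbbbbaaabbbbaa  a
   12  baaabbbbaab$aabaaabbbb  b
   13  baaabbbbbaaabbbbaab$aa  a
   14  baab$aabaaabbbbbaaabbb  b
   15  bbaaabbbbaab$aabaaabbb  b
   16  bbaab$aabaaabbbbbaaabb  b
   17  bbbaaabbbbaab$aabaaabb  b
   18  bbbaab$aabaaabbbbbaaab  b
   19  bbbbaaabbbbaab$aabaaab  b
   20  bbbbaab$aabaaabbbbbaaa  a
   21  bbbbbaaabbbbaab$aabaaa  a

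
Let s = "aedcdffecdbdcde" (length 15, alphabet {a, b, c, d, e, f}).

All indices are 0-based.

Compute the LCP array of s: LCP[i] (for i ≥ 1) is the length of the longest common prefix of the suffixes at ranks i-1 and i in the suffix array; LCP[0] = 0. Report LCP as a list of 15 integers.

sorted suffixes:
  #0 SA[0]=0  'aedcdffecdbdcde'
  #1 SA[1]=10  'bdcde'
  #2 SA[2]=8  'cdbdcde'
  #3 SA[3]=12  'cde'
  #4 SA[4]=3  'cdffecdbdcde'
  #5 SA[5]=9  'dbdcde'
  #6 SA[6]=11  'dcde'
  #7 SA[7]=2  'dcdffecdbdcde'
  #8 SA[8]=13  'de'
  #9 SA[9]=4  'dffecdbdcde'
  #10 SA[10]=14  'e'
  #11 SA[11]=7  'ecdbdcde'
  #12 SA[12]=1  'edcdffecdbdcde'
  #13 SA[13]=6  'fecdbdcde'
  #14 SA[14]=5  'ffecdbdcde'

SA = [0, 10, 8, 12, 3, 9, 11, 2, 13, 4, 14, 7, 1, 6, 5]
rank  pair      lcp
   1  s[0:],s[10:]  0  ''
   2  s[10:],s[8:]  0  ''
   3  s[8:],s[12:]  2  'cd'
   4  s[12:],s[3:]  2  'cd'
   5  s[3:],s[9:]  0  ''
   6  s[9:],s[11:]  1  'd'
   7  s[11:],s[2:]  3  'dcd'
   8  s[2:],s[13:]  1  'd'
   9  s[13:],s[4:]  1  'd'
  10  s[4:],s[14:]  0  ''
  11  s[14:],s[7:]  1  'e'
  12  s[7:],s[1:]  1  'e'
  13  s[1:],s[6:]  0  ''
  14  s[6:],s[5:]  1  'f'

[0, 0, 0, 2, 2, 0, 1, 3, 1, 1, 0, 1, 1, 0, 1]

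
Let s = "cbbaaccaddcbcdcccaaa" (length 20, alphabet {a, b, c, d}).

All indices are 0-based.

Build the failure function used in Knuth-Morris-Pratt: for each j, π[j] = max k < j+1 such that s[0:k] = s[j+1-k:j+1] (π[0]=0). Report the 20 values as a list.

[0, 0, 0, 0, 0, 1, 1, 0, 0, 0, 1, 2, 1, 0, 1, 1, 1, 0, 0, 0]

π[0] = 0
j=1 s[j]='b': π[1]=0 (border '')
j=2 s[j]='b': π[2]=0 (border '')
j=3 s[j]='a': π[3]=0 (border '')
j=4 s[j]='a': π[4]=0 (border '')
j=5 s[j]='c': π[5]=1 (border 'c')
j=6 s[j]='c': k: 1→0; π[6]=1 (border 'c')
j=7 s[j]='a': k: 1→0; π[7]=0 (border '')
j=8 s[j]='d': π[8]=0 (border '')
j=9 s[j]='d': π[9]=0 (border '')
j=10 s[j]='c': π[10]=1 (border 'c')
j=11 s[j]='b': π[11]=2 (border 'cb')
j=12 s[j]='c': k: 2→0; π[12]=1 (border 'c')
j=13 s[j]='d': k: 1→0; π[13]=0 (border '')
j=14 s[j]='c': π[14]=1 (border 'c')
j=15 s[j]='c': k: 1→0; π[15]=1 (border 'c')
j=16 s[j]='c': k: 1→0; π[16]=1 (border 'c')
j=17 s[j]='a': k: 1→0; π[17]=0 (border '')
j=18 s[j]='a': π[18]=0 (border '')
j=19 s[j]='a': π[19]=0 (border '')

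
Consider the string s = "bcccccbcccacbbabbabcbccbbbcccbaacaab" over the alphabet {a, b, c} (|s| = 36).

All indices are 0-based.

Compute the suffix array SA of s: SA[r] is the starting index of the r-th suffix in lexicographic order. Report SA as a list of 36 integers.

rank→(start, suffix):
  0 → (33, 'aab')
  1 → (30, 'aacaab')
  2 → (34, 'ab')
  3 → (14, 'abbabcbccbbbcccbaacaab')
  4 → (17, 'abcbccbbbcccbaacaab')
  5 → (31, 'acaab')
  6 → (10, 'acbbabbabcbccbbbcccbaacaab')
  7 → (35, 'b')
  8 → (29, 'baacaab')
  9 → (13, 'babbabcbccbbbcccbaacaab')
  10 → (16, 'babcbccbbbcccbaacaab')
  11 → (12, 'bbabbabcbccbbbcccbaacaab')
  12 → (15, 'bbabcbccbbbcccbaacaab')
  13 → (23, 'bbbcccbaacaab')
  14 → (24, 'bbcccbaacaab')
  15 → (18, 'bcbccbbbcccbaacaab')
  16 → (20, 'bccbbbcccbaacaab')
  17 → (6, 'bcccacbbabbabcbccbbbcccbaacaab')
  18 → (25, 'bcccbaacaab')
  19 → (0, 'bcccccbcccacbbabbabcbccbbbcccbaacaab')
  20 → (32, 'caab')
  21 → (9, 'cacbbabbabcbccbbbcccbaacaab')
  22 → (28, 'cbaacaab')
  23 → (11, 'cbbabbabcbccbbbcccbaacaab')
  24 → (22, 'cbbbcccbaacaab')
  25 → (19, 'cbccbbbcccbaacaab')
  26 → (5, 'cbcccacbbabbabcbccbbbcccbaacaab')
  27 → (8, 'ccacbbabbabcbccbbbcccbaacaab')
  28 → (27, 'ccbaacaab')
  29 → (21, 'ccbbbcccbaacaab')
  30 → (4, 'ccbcccacbbabbabcbccbbbcccbaacaab')
  31 → (7, 'cccacbbabbabcbccbbbcccbaacaab')
  32 → (26, 'cccbaacaab')
  33 → (3, 'cccbcccacbbabbabcbccbbbcccbaacaab')
  34 → (2, 'ccccbcccacbbabbabcbccbbbcccbaacaab')
  35 → (1, 'cccccbcccacbbabbabcbccbbbcccbaacaab')

[33, 30, 34, 14, 17, 31, 10, 35, 29, 13, 16, 12, 15, 23, 24, 18, 20, 6, 25, 0, 32, 9, 28, 11, 22, 19, 5, 8, 27, 21, 4, 7, 26, 3, 2, 1]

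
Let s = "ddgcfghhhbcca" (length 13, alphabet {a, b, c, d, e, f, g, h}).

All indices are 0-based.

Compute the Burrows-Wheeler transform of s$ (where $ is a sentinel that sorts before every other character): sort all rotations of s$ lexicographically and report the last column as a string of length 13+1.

achcbg$dcdfhhg

rank  rotation        last
    0  $ddgcfghhhbcca  a
    1  a$ddgcfghhhbcc  c
    2  bcca$ddgcfghhh  h
    3  ca$ddgcfghhhbc  c
    4  cca$ddgcfghhhb  b
    5  cfghhhbcca$ddg  g
    6  ddgcfghhhbcca$  $
    7  dgcfghhhbcca$d  d
    8  fghhhbcca$ddgc  c
    9  gcfghhhbcca$dd  d
   10  ghhhbcca$ddgcf  f
   11  hbcca$ddgcfghh  h
   12  hhbcca$ddgcfgh  h
   13  hhhbcca$ddgcfg  g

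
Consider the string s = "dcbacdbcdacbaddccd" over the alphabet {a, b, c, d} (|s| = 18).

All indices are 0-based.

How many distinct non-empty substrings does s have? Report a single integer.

rank | idx | suffix
   0 |   9 | acbaddccd
   1 |   3 | acdbcdacbaddccd
   2 |  12 | addccd
   3 |   2 | bacdbcdacbaddccd
   4 |  11 | baddccd
   5 |   6 | bcdacbaddccd
   6 |   1 | cbacdbcdacbaddccd
   7 |  10 | cbaddccd
   8 |  15 | ccd
   9 |  16 | cd
  10 |   7 | cdacbaddccd
  11 |   4 | cdbcdacbaddccd
  12 |  17 | d
  13 |   8 | dacbaddccd
  14 |   5 | dbcdacbaddccd
  15 |   0 | dcbacdbcdacbaddccd
  16 |  14 | dccd
  17 |  13 | ddccd

SA = [9, 3, 12, 2, 11, 6, 1, 10, 15, 16, 7, 4, 17, 8, 5, 0, 14, 13]
i: (SA[i-1],SA[i]) lcp shared
  1: (9,3) 2 'ac'
  2: (3,12) 1 'a'
  3: (12,2) 0 ''
  4: (2,11) 2 'ba'
  5: (11,6) 1 'b'
  6: (6,1) 0 ''
  7: (1,10) 3 'cba'
  8: (10,15) 1 'c'
  9: (15,16) 1 'c'
  10: (16,7) 2 'cd'
  11: (7,4) 2 'cd'
  12: (4,17) 0 ''
  13: (17,8) 1 'd'
  14: (8,5) 1 'd'
  15: (5,0) 1 'd'
  16: (0,14) 2 'dc'
  17: (14,13) 1 'd'

n(n+1)/2 = 18·19/2 = 171
Σ LCP = 0 + 2 + 1 + 0 + 2 + 1 + 0 + 3 + 1 + 1 + 2 + 2 + 0 + 1 + 1 + 1 + 2 + 1 = 21
distinct = 171 − 21 = 150

150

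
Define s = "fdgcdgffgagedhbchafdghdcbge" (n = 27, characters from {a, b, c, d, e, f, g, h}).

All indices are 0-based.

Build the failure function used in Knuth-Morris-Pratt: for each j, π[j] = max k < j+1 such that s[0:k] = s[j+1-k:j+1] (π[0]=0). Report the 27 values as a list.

[0, 0, 0, 0, 0, 0, 1, 1, 0, 0, 0, 0, 0, 0, 0, 0, 0, 0, 1, 2, 3, 0, 0, 0, 0, 0, 0]

π[0] = 0
j=1 s[j]='d': π[1]=0 (border '')
j=2 s[j]='g': π[2]=0 (border '')
j=3 s[j]='c': π[3]=0 (border '')
j=4 s[j]='d': π[4]=0 (border '')
j=5 s[j]='g': π[5]=0 (border '')
j=6 s[j]='f': π[6]=1 (border 'f')
j=7 s[j]='f': k: 1→0; π[7]=1 (border 'f')
j=8 s[j]='g': k: 1→0; π[8]=0 (border '')
j=9 s[j]='a': π[9]=0 (border '')
j=10 s[j]='g': π[10]=0 (border '')
j=11 s[j]='e': π[11]=0 (border '')
j=12 s[j]='d': π[12]=0 (border '')
j=13 s[j]='h': π[13]=0 (border '')
j=14 s[j]='b': π[14]=0 (border '')
j=15 s[j]='c': π[15]=0 (border '')
j=16 s[j]='h': π[16]=0 (border '')
j=17 s[j]='a': π[17]=0 (border '')
j=18 s[j]='f': π[18]=1 (border 'f')
j=19 s[j]='d': π[19]=2 (border 'fd')
j=20 s[j]='g': π[20]=3 (border 'fdg')
j=21 s[j]='h': k: 3→0; π[21]=0 (border '')
j=22 s[j]='d': π[22]=0 (border '')
j=23 s[j]='c': π[23]=0 (border '')
j=24 s[j]='b': π[24]=0 (border '')
j=25 s[j]='g': π[25]=0 (border '')
j=26 s[j]='e': π[26]=0 (border '')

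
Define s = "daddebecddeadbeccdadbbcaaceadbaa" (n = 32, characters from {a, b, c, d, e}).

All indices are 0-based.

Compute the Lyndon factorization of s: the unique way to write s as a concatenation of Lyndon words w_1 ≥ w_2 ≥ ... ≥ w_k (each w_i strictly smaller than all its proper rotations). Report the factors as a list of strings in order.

emit factor 1: 'd' (i=0, period=1)
emit factor 2: 'addebecdde' (i=1, period=10)
emit factor 3: 'adbeccd' (i=11, period=7)
emit factor 4: 'adbbc' (i=18, period=5)
emit factor 5: 'aaceadb' (i=23, period=7)
emit factor 6: 'a' (i=30, period=1)
emit factor 7: 'a' (i=31, period=1)

["d", "addebecdde", "adbeccd", "adbbc", "aaceadb", "a", "a"]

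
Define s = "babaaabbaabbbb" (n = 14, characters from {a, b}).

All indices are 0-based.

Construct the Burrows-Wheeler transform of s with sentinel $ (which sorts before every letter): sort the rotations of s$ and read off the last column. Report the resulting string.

bbabbaabab$baba

rank  rotation         last
    0  $babaaabbaabbbb  b
    1  aaabbaabbbb$bab  b
    2  aabbaabbbb$baba  a
    3  aabbbb$babaaabb  b
    4  abaaabbaabbbb$b  b
    5  abbaabbbb$babaa  a
    6  abbbb$babaaabba  a
    7  b$babaaabbaabbb  b
    8  baaabbaabbbb$ba  a
    9  baabbbb$babaaab  b
   10  babaaabbaabbbb$  $
   11  bb$babaaabbaabb  b
   12  bbaabbbb$babaaa  a
   13  bbb$babaaabbaab  b
   14  bbbb$babaaabbaa  a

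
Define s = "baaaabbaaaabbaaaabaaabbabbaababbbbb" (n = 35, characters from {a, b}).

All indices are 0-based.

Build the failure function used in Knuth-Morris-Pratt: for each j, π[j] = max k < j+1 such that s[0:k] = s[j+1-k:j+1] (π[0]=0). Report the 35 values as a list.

[0, 0, 0, 0, 0, 1, 1, 2, 3, 4, 5, 6, 7, 8, 9, 10, 11, 12, 2, 3, 4, 1, 1, 2, 1, 1, 2, 3, 1, 2, 1, 1, 1, 1, 1]

π[0] = 0
j=1 s[j]='a': π[1]=0 (border '')
j=2 s[j]='a': π[2]=0 (border '')
j=3 s[j]='a': π[3]=0 (border '')
j=4 s[j]='a': π[4]=0 (border '')
j=5 s[j]='b': π[5]=1 (border 'b')
j=6 s[j]='b': k: 1→0; π[6]=1 (border 'b')
j=7 s[j]='a': π[7]=2 (border 'ba')
j=8 s[j]='a': π[8]=3 (border 'baa')
j=9 s[j]='a': π[9]=4 (border 'baaa')
j=10 s[j]='a': π[10]=5 (border 'baaaa')
j=11 s[j]='b': π[11]=6 (border 'baaaab')
j=12 s[j]='b': π[12]=7 (border 'baaaabb')
j=13 s[j]='a': π[13]=8 (border 'baaaabba')
j=14 s[j]='a': π[14]=9 (border 'baaaabbaa')
j=15 s[j]='a': π[15]=10 (border 'baaaabbaaa')
j=16 s[j]='a': π[16]=11 (border 'baaaabbaaaa')
j=17 s[j]='b': π[17]=12 (border 'baaaabbaaaab')
j=18 s[j]='a': k: 12→6→1; π[18]=2 (border 'ba')
j=19 s[j]='a': π[19]=3 (border 'baa')
j=20 s[j]='a': π[20]=4 (border 'baaa')
j=21 s[j]='b': k: 4→0; π[21]=1 (border 'b')
j=22 s[j]='b': k: 1→0; π[22]=1 (border 'b')
j=23 s[j]='a': π[23]=2 (border 'ba')
j=24 s[j]='b': k: 2→0; π[24]=1 (border 'b')
j=25 s[j]='b': k: 1→0; π[25]=1 (border 'b')
j=26 s[j]='a': π[26]=2 (border 'ba')
j=27 s[j]='a': π[27]=3 (border 'baa')
j=28 s[j]='b': k: 3→0; π[28]=1 (border 'b')
j=29 s[j]='a': π[29]=2 (border 'ba')
j=30 s[j]='b': k: 2→0; π[30]=1 (border 'b')
j=31 s[j]='b': k: 1→0; π[31]=1 (border 'b')
j=32 s[j]='b': k: 1→0; π[32]=1 (border 'b')
j=33 s[j]='b': k: 1→0; π[33]=1 (border 'b')
j=34 s[j]='b': k: 1→0; π[34]=1 (border 'b')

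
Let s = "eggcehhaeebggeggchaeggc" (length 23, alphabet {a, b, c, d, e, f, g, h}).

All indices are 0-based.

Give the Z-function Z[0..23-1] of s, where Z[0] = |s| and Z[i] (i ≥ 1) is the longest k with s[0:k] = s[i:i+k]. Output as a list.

[23, 0, 0, 0, 1, 0, 0, 0, 1, 1, 0, 0, 0, 4, 0, 0, 0, 0, 0, 4, 0, 0, 0]

Z[0]=23
i=1: outside box; Z[1]=0
i=2: outside box; Z[2]=0
i=3: outside box; Z[3]=0
i=4: outside box; Z[4]=1 grow→box=[4,5)
i=5: outside box; Z[5]=0
i=6: outside box; Z[6]=0
i=7: outside box; Z[7]=0
i=8: outside box; Z[8]=1 grow→box=[8,9)
i=9: outside box; Z[9]=1 grow→box=[9,10)
i=10: outside box; Z[10]=0
i=11: outside box; Z[11]=0
i=12: outside box; Z[12]=0
i=13: outside box; Z[13]=4 grow→box=[13,17)
i=14: min(r-i=3, Z[1]=0)=0; Z[14]=0
i=15: min(r-i=2, Z[2]=0)=0; Z[15]=0
i=16: min(r-i=1, Z[3]=0)=0; Z[16]=0
i=17: outside box; Z[17]=0
i=18: outside box; Z[18]=0
i=19: outside box; Z[19]=4 grow→box=[19,23)
i=20: min(r-i=3, Z[1]=0)=0; Z[20]=0
i=21: min(r-i=2, Z[2]=0)=0; Z[21]=0
i=22: min(r-i=1, Z[3]=0)=0; Z[22]=0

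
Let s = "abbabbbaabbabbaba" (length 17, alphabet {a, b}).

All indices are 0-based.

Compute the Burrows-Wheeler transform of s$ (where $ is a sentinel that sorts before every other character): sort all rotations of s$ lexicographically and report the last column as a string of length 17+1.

rank  rotation            last
    0  $abbabbbaabbabbaba  a
    1  a$abbabbbaabbabbab  b
    2  aabbabbaba$abbabbb  b
    3  aba$abbabbbaabbabb  b
    4  abbaba$abbabbbaabb  b
    5  abbabbaba$abbabbba  a
    6  abbabbbaabbabbaba$  $
    7  abbbaabbabbaba$abb  b
    8  ba$abbabbbaabbabba  a
    9  baabbabbaba$abbabb  b
   10  baba$abbabbbaabbab  b
   11  babbaba$abbabbbaab  b
   12  babbbaabbabbaba$ab  b
   13  bbaabbabbaba$abbab  b
   14  bbaba$abbabbbaabba  a
   15  bbabbaba$abbabbbaa  a
   16  bbabbbaabbabbaba$a  a
   17  bbbaabbabbaba$abba  a

abbbba$babbbbbaaaa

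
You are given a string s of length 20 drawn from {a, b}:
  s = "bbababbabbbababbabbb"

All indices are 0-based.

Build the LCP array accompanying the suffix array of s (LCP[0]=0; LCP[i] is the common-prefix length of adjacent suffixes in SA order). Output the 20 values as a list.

rank | idx | suffix
   0 |  11 | ababbabbb
   1 |   2 | ababbabbbababbabbb
   2 |  13 | abbabbb
   3 |   4 | abbabbbababbabbb
   4 |  16 | abbb
   5 |   7 | abbbababbabbb
   6 |  19 | b
   7 |  10 | bababbabbb
   8 |   1 | bababbabbbababbabbb
   9 |  12 | babbabbb
  10 |   3 | babbabbbababbabbb
  11 |  15 | babbb
  12 |   6 | babbbababbabbb
  13 |  18 | bb
  14 |   9 | bbababbabbb
  15 |   0 | bbababbabbbababbabbb
  16 |  14 | bbabbb
  17 |   5 | bbabbbababbabbb
  18 |  17 | bbb
  19 |   8 | bbbababbabbb

SA = [11, 2, 13, 4, 16, 7, 19, 10, 1, 12, 3, 15, 6, 18, 9, 0, 14, 5, 17, 8]
[i] adj suffixes → lcp
  [1] 11/2 → 9 ('ababbabbb')
  [2] 2/13 → 2 ('ab')
  [3] 13/4 → 7 ('abbabbb')
  [4] 4/16 → 3 ('abb')
  [5] 16/7 → 4 ('abbb')
  [6] 7/19 → 0 ('')
  [7] 19/10 → 1 ('b')
  [8] 10/1 → 10 ('bababbabbb')
  [9] 1/12 → 3 ('bab')
  [10] 12/3 → 8 ('babbabbb')
  [11] 3/15 → 4 ('babb')
  [12] 15/6 → 5 ('babbb')
  [13] 6/18 → 1 ('b')
  [14] 18/9 → 2 ('bb')
  [15] 9/0 → 11 ('bbababbabbb')
  [16] 0/14 → 4 ('bbab')
  [17] 14/5 → 6 ('bbabbb')
  [18] 5/17 → 2 ('bb')
  [19] 17/8 → 3 ('bbb')

[0, 9, 2, 7, 3, 4, 0, 1, 10, 3, 8, 4, 5, 1, 2, 11, 4, 6, 2, 3]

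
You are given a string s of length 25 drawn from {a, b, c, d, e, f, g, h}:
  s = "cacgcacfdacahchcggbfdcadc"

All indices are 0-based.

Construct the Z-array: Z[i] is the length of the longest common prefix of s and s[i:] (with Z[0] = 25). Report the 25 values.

Z[0]=25
i=1: fresh scan; Z[1]=0
i=2: fresh scan; Z[2]=1 scan→box=[2,3)
i=3: fresh scan; Z[3]=0
i=4: fresh scan; Z[4]=3 scan→box=[4,7)
i=5: min(r-i=2, Z[1]=0)=0; Z[5]=0
i=6: min(r-i=1, Z[2]=1)=1; Z[6]=1
i=7: fresh scan; Z[7]=0
i=8: fresh scan; Z[8]=0
i=9: fresh scan; Z[9]=0
i=10: fresh scan; Z[10]=2 scan→box=[10,12)
i=11: min(r-i=1, Z[1]=0)=0; Z[11]=0
i=12: fresh scan; Z[12]=0
i=13: fresh scan; Z[13]=1 scan→box=[13,14)
i=14: fresh scan; Z[14]=0
i=15: fresh scan; Z[15]=1 scan→box=[15,16)
i=16: fresh scan; Z[16]=0
i=17: fresh scan; Z[17]=0
i=18: fresh scan; Z[18]=0
i=19: fresh scan; Z[19]=0
i=20: fresh scan; Z[20]=0
i=21: fresh scan; Z[21]=2 scan→box=[21,23)
i=22: min(r-i=1, Z[1]=0)=0; Z[22]=0
i=23: fresh scan; Z[23]=0
i=24: fresh scan; Z[24]=1 scan→box=[24,25)

[25, 0, 1, 0, 3, 0, 1, 0, 0, 0, 2, 0, 0, 1, 0, 1, 0, 0, 0, 0, 0, 2, 0, 0, 1]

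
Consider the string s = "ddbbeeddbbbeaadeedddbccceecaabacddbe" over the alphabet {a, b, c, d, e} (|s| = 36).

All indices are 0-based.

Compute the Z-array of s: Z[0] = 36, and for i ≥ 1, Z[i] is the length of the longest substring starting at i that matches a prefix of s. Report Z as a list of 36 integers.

[36, 1, 0, 0, 0, 0, 4, 1, 0, 0, 0, 0, 0, 0, 1, 0, 0, 2, 3, 1, 0, 0, 0, 0, 0, 0, 0, 0, 0, 0, 0, 0, 3, 1, 0, 0]

Z[0]=36
i=1: i≥r, start 0; Z[1]=1 scan→box=[1,2)
i=2: i≥r, start 0; Z[2]=0
i=3: i≥r, start 0; Z[3]=0
i=4: i≥r, start 0; Z[4]=0
i=5: i≥r, start 0; Z[5]=0
i=6: i≥r, start 0; Z[6]=4 scan→box=[6,10)
i=7: min(r-i=3, Z[1]=1)=1; Z[7]=1
i=8: min(r-i=2, Z[2]=0)=0; Z[8]=0
i=9: min(r-i=1, Z[3]=0)=0; Z[9]=0
i=10: i≥r, start 0; Z[10]=0
i=11: i≥r, start 0; Z[11]=0
i=12: i≥r, start 0; Z[12]=0
i=13: i≥r, start 0; Z[13]=0
i=14: i≥r, start 0; Z[14]=1 scan→box=[14,15)
i=15: i≥r, start 0; Z[15]=0
i=16: i≥r, start 0; Z[16]=0
i=17: i≥r, start 0; Z[17]=2 scan→box=[17,19)
i=18: min(r-i=1, Z[1]=1)=1; Z[18]=3 scan→box=[18,21)
i=19: min(r-i=2, Z[1]=1)=1; Z[19]=1
i=20: min(r-i=1, Z[2]=0)=0; Z[20]=0
i=21: i≥r, start 0; Z[21]=0
i=22: i≥r, start 0; Z[22]=0
i=23: i≥r, start 0; Z[23]=0
i=24: i≥r, start 0; Z[24]=0
i=25: i≥r, start 0; Z[25]=0
i=26: i≥r, start 0; Z[26]=0
i=27: i≥r, start 0; Z[27]=0
i=28: i≥r, start 0; Z[28]=0
i=29: i≥r, start 0; Z[29]=0
i=30: i≥r, start 0; Z[30]=0
i=31: i≥r, start 0; Z[31]=0
i=32: i≥r, start 0; Z[32]=3 scan→box=[32,35)
i=33: min(r-i=2, Z[1]=1)=1; Z[33]=1
i=34: min(r-i=1, Z[2]=0)=0; Z[34]=0
i=35: i≥r, start 0; Z[35]=0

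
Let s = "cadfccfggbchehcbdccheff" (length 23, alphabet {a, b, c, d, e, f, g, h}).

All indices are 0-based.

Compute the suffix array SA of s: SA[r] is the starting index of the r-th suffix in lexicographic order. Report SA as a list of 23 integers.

rank | idx | suffix
   0 |   1 | adfccfggbchehcbdccheff
   1 |   9 | bchehcbdccheff
   2 |  15 | bdccheff
   3 |   0 | cadfccfggbchehcbdccheff
   4 |  14 | cbdccheff
   5 |   4 | ccfggbchehcbdccheff
   6 |  17 | ccheff
   7 |   5 | cfggbchehcbdccheff
   8 |  18 | cheff
   9 |  10 | chehcbdccheff
  10 |  16 | dccheff
  11 |   2 | dfccfggbchehcbdccheff
  12 |  20 | eff
  13 |  12 | ehcbdccheff
  14 |  22 | f
  15 |   3 | fccfggbchehcbdccheff
  16 |  21 | ff
  17 |   6 | fggbchehcbdccheff
  18 |   8 | gbchehcbdccheff
  19 |   7 | ggbchehcbdccheff
  20 |  13 | hcbdccheff
  21 |  19 | heff
  22 |  11 | hehcbdccheff

[1, 9, 15, 0, 14, 4, 17, 5, 18, 10, 16, 2, 20, 12, 22, 3, 21, 6, 8, 7, 13, 19, 11]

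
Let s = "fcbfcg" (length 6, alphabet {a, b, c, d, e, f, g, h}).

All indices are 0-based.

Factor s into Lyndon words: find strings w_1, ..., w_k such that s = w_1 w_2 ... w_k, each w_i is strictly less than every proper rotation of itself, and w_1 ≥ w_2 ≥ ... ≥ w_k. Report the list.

emit factor 1: 'f' (i=0, period=1)
emit factor 2: 'c' (i=1, period=1)
emit factor 3: 'bfcg' (i=2, period=4)

["f", "c", "bfcg"]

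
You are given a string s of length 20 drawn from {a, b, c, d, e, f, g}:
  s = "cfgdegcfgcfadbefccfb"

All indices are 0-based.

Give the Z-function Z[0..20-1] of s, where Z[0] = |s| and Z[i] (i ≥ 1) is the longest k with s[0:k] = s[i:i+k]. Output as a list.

Z[0]=20
i=1: fresh scan; Z[1]=0
i=2: fresh scan; Z[2]=0
i=3: fresh scan; Z[3]=0
i=4: fresh scan; Z[4]=0
i=5: fresh scan; Z[5]=0
i=6: fresh scan; Z[6]=3 scan→box=[6,9)
i=7: min(r-i=2, Z[1]=0)=0; Z[7]=0
i=8: min(r-i=1, Z[2]=0)=0; Z[8]=0
i=9: fresh scan; Z[9]=2 scan→box=[9,11)
i=10: min(r-i=1, Z[1]=0)=0; Z[10]=0
i=11: fresh scan; Z[11]=0
i=12: fresh scan; Z[12]=0
i=13: fresh scan; Z[13]=0
i=14: fresh scan; Z[14]=0
i=15: fresh scan; Z[15]=0
i=16: fresh scan; Z[16]=1 scan→box=[16,17)
i=17: fresh scan; Z[17]=2 scan→box=[17,19)
i=18: min(r-i=1, Z[1]=0)=0; Z[18]=0
i=19: fresh scan; Z[19]=0

[20, 0, 0, 0, 0, 0, 3, 0, 0, 2, 0, 0, 0, 0, 0, 0, 1, 2, 0, 0]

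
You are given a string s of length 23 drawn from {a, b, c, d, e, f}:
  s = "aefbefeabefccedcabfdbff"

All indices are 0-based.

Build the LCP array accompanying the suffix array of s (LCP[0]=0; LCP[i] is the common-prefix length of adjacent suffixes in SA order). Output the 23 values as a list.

rank→(start, suffix):
  0 → (7, 'abefccedcabfdbff')
  1 → (16, 'abfdbff')
  2 → (0, 'aefbefeabefccedcabfdbff')
  3 → (8, 'befccedcabfdbff')
  4 → (3, 'befeabefccedcabfdbff')
  5 → (17, 'bfdbff')
  6 → (20, 'bff')
  7 → (15, 'cabfdbff')
  8 → (11, 'ccedcabfdbff')
  9 → (12, 'cedcabfdbff')
  10 → (19, 'dbff')
  11 → (14, 'dcabfdbff')
  12 → (6, 'eabefccedcabfdbff')
  13 → (13, 'edcabfdbff')
  14 → (1, 'efbefeabefccedcabfdbff')
  15 → (9, 'efccedcabfdbff')
  16 → (4, 'efeabefccedcabfdbff')
  17 → (22, 'f')
  18 → (2, 'fbefeabefccedcabfdbff')
  19 → (10, 'fccedcabfdbff')
  20 → (18, 'fdbff')
  21 → (5, 'feabefccedcabfdbff')
  22 → (21, 'ff')

SA = [7, 16, 0, 8, 3, 17, 20, 15, 11, 12, 19, 14, 6, 13, 1, 9, 4, 22, 2, 10, 18, 5, 21]
[i] adj suffixes → lcp
  [1] 7/16 → 2 ('ab')
  [2] 16/0 → 1 ('a')
  [3] 0/8 → 0 ('')
  [4] 8/3 → 3 ('bef')
  [5] 3/17 → 1 ('b')
  [6] 17/20 → 2 ('bf')
  [7] 20/15 → 0 ('')
  [8] 15/11 → 1 ('c')
  [9] 11/12 → 1 ('c')
  [10] 12/19 → 0 ('')
  [11] 19/14 → 1 ('d')
  [12] 14/6 → 0 ('')
  [13] 6/13 → 1 ('e')
  [14] 13/1 → 1 ('e')
  [15] 1/9 → 2 ('ef')
  [16] 9/4 → 2 ('ef')
  [17] 4/22 → 0 ('')
  [18] 22/2 → 1 ('f')
  [19] 2/10 → 1 ('f')
  [20] 10/18 → 1 ('f')
  [21] 18/5 → 1 ('f')
  [22] 5/21 → 1 ('f')

[0, 2, 1, 0, 3, 1, 2, 0, 1, 1, 0, 1, 0, 1, 1, 2, 2, 0, 1, 1, 1, 1, 1]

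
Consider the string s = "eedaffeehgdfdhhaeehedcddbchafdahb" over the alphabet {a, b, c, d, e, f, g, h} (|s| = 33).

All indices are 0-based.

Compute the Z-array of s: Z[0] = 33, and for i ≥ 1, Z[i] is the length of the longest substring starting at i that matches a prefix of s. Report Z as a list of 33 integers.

Z[0]=33
i=1: i≥r, start 0; Z[1]=1 grow→box=[1,2)
i=2: i≥r, start 0; Z[2]=0
i=3: i≥r, start 0; Z[3]=0
i=4: i≥r, start 0; Z[4]=0
i=5: i≥r, start 0; Z[5]=0
i=6: i≥r, start 0; Z[6]=2 grow→box=[6,8)
i=7: min(r-i=1, Z[1]=1)=1; Z[7]=1
i=8: i≥r, start 0; Z[8]=0
i=9: i≥r, start 0; Z[9]=0
i=10: i≥r, start 0; Z[10]=0
i=11: i≥r, start 0; Z[11]=0
i=12: i≥r, start 0; Z[12]=0
i=13: i≥r, start 0; Z[13]=0
i=14: i≥r, start 0; Z[14]=0
i=15: i≥r, start 0; Z[15]=0
i=16: i≥r, start 0; Z[16]=2 grow→box=[16,18)
i=17: min(r-i=1, Z[1]=1)=1; Z[17]=1
i=18: i≥r, start 0; Z[18]=0
i=19: i≥r, start 0; Z[19]=1 grow→box=[19,20)
i=20: i≥r, start 0; Z[20]=0
i=21: i≥r, start 0; Z[21]=0
i=22: i≥r, start 0; Z[22]=0
i=23: i≥r, start 0; Z[23]=0
i=24: i≥r, start 0; Z[24]=0
i=25: i≥r, start 0; Z[25]=0
i=26: i≥r, start 0; Z[26]=0
i=27: i≥r, start 0; Z[27]=0
i=28: i≥r, start 0; Z[28]=0
i=29: i≥r, start 0; Z[29]=0
i=30: i≥r, start 0; Z[30]=0
i=31: i≥r, start 0; Z[31]=0
i=32: i≥r, start 0; Z[32]=0

[33, 1, 0, 0, 0, 0, 2, 1, 0, 0, 0, 0, 0, 0, 0, 0, 2, 1, 0, 1, 0, 0, 0, 0, 0, 0, 0, 0, 0, 0, 0, 0, 0]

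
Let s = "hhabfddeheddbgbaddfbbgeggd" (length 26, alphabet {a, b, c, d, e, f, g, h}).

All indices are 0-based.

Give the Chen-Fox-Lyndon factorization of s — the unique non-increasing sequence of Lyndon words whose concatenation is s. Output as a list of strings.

emit factor 1: 'h' (i=0, period=1)
emit factor 2: 'h' (i=1, period=1)
emit factor 3: 'abfddeheddbgbaddfbbgeggd' (i=2, period=24)

["h", "h", "abfddeheddbgbaddfbbgeggd"]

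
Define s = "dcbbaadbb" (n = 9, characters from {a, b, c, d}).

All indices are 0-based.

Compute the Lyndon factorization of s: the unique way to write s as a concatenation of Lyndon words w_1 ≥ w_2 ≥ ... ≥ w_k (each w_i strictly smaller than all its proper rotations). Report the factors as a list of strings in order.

["d", "c", "b", "b", "aadbb"]

emit factor 1: 'd' (i=0, period=1)
emit factor 2: 'c' (i=1, period=1)
emit factor 3: 'b' (i=2, period=1)
emit factor 4: 'b' (i=3, period=1)
emit factor 5: 'aadbb' (i=4, period=5)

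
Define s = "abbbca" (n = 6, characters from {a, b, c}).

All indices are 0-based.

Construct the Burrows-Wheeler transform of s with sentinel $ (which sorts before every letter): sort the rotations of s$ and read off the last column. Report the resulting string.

rank  rotation last
    0  $abbbca  a
    1  a$abbbc  c
    2  abbbca$  $
    3  bbbca$a  a
    4  bbca$ab  b
    5  bca$abb  b
    6  ca$abbb  b

ac$abbb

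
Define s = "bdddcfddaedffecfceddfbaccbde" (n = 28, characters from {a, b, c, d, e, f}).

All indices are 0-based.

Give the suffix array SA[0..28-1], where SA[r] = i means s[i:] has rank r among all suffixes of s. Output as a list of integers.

[22, 8, 21, 0, 25, 24, 23, 16, 14, 4, 7, 3, 6, 2, 1, 18, 26, 19, 10, 27, 13, 17, 9, 20, 15, 5, 12, 11]

rank | idx | suffix
   0 |  22 | accbde
   1 |   8 | aedffecfceddfbaccbde
   2 |  21 | baccbde
   3 |   0 | bdddcfddaedffecfceddfbaccbde
   4 |  25 | bde
   5 |  24 | cbde
   6 |  23 | ccbde
   7 |  16 | ceddfbaccbde
   8 |  14 | cfceddfbaccbde
   9 |   4 | cfddaedffecfceddfbaccbde
  10 |   7 | daedffecfceddfbaccbde
  11 |   3 | dcfddaedffecfceddfbaccbde
  12 |   6 | ddaedffecfceddfbaccbde
  13 |   2 | ddcfddaedffecfceddfbaccbde
  14 |   1 | dddcfddaedffecfceddfbaccbde
  15 |  18 | ddfbaccbde
  16 |  26 | de
  17 |  19 | dfbaccbde
  18 |  10 | dffecfceddfbaccbde
  19 |  27 | e
  20 |  13 | ecfceddfbaccbde
  21 |  17 | eddfbaccbde
  22 |   9 | edffecfceddfbaccbde
  23 |  20 | fbaccbde
  24 |  15 | fceddfbaccbde
  25 |   5 | fddaedffecfceddfbaccbde
  26 |  12 | fecfceddfbaccbde
  27 |  11 | ffecfceddfbaccbde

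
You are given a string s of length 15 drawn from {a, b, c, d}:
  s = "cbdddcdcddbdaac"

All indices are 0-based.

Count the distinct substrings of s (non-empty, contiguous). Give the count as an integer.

sorted suffixes:
  #0 SA[0]=12  'aac'
  #1 SA[1]=13  'ac'
  #2 SA[2]=10  'bdaac'
  #3 SA[3]=1  'bdddcdcddbdaac'
  #4 SA[4]=14  'c'
  #5 SA[5]=0  'cbdddcdcddbdaac'
  #6 SA[6]=5  'cdcddbdaac'
  #7 SA[7]=7  'cddbdaac'
  #8 SA[8]=11  'daac'
  #9 SA[9]=9  'dbdaac'
  #10 SA[10]=4  'dcdcddbdaac'
  #11 SA[11]=6  'dcddbdaac'
  #12 SA[12]=8  'ddbdaac'
  #13 SA[13]=3  'ddcdcddbdaac'
  #14 SA[14]=2  'dddcdcddbdaac'

SA = [12, 13, 10, 1, 14, 0, 5, 7, 11, 9, 4, 6, 8, 3, 2]
i: (SA[i-1],SA[i]) lcp shared
  1: (12,13) 1 'a'
  2: (13,10) 0 ''
  3: (10,1) 2 'bd'
  4: (1,14) 0 ''
  5: (14,0) 1 'c'
  6: (0,5) 1 'c'
  7: (5,7) 2 'cd'
  8: (7,11) 0 ''
  9: (11,9) 1 'd'
  10: (9,4) 1 'd'
  11: (4,6) 3 'dcd'
  12: (6,8) 1 'd'
  13: (8,3) 2 'dd'
  14: (3,2) 2 'dd'

n(n+1)/2 = 15·16/2 = 120
Σ LCP = 0 + 1 + 0 + 2 + 0 + 1 + 1 + 2 + 0 + 1 + 1 + 3 + 1 + 2 + 2 = 17
distinct = 120 − 17 = 103

103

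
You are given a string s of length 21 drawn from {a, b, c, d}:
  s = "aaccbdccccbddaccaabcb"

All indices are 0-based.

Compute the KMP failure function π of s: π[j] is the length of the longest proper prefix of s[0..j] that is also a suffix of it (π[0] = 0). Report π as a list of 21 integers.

[0, 1, 0, 0, 0, 0, 0, 0, 0, 0, 0, 0, 0, 1, 0, 0, 1, 2, 0, 0, 0]

π[0] = 0
j=1 s[j]='a': π[1]=1 (border 'a')
j=2 s[j]='c': k: 1→0; π[2]=0 (border '')
j=3 s[j]='c': π[3]=0 (border '')
j=4 s[j]='b': π[4]=0 (border '')
j=5 s[j]='d': π[5]=0 (border '')
j=6 s[j]='c': π[6]=0 (border '')
j=7 s[j]='c': π[7]=0 (border '')
j=8 s[j]='c': π[8]=0 (border '')
j=9 s[j]='c': π[9]=0 (border '')
j=10 s[j]='b': π[10]=0 (border '')
j=11 s[j]='d': π[11]=0 (border '')
j=12 s[j]='d': π[12]=0 (border '')
j=13 s[j]='a': π[13]=1 (border 'a')
j=14 s[j]='c': k: 1→0; π[14]=0 (border '')
j=15 s[j]='c': π[15]=0 (border '')
j=16 s[j]='a': π[16]=1 (border 'a')
j=17 s[j]='a': π[17]=2 (border 'aa')
j=18 s[j]='b': k: 2→1→0; π[18]=0 (border '')
j=19 s[j]='c': π[19]=0 (border '')
j=20 s[j]='b': π[20]=0 (border '')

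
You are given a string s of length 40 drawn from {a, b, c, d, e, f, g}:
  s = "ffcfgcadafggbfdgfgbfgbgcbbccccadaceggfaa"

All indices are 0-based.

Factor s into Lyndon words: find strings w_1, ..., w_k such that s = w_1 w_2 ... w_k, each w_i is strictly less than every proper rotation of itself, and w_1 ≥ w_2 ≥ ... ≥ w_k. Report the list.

["f", "f", "cfg", "c", "adafggbfdgfgbfgbgcbbcccc", "ad", "aceggf", "a", "a"]

emit factor 1: 'f' (i=0, period=1)
emit factor 2: 'f' (i=1, period=1)
emit factor 3: 'cfg' (i=2, period=3)
emit factor 4: 'c' (i=5, period=1)
emit factor 5: 'adafggbfdgfgbfgbgcbbcccc' (i=6, period=24)
emit factor 6: 'ad' (i=30, period=2)
emit factor 7: 'aceggf' (i=32, period=6)
emit factor 8: 'a' (i=38, period=1)
emit factor 9: 'a' (i=39, period=1)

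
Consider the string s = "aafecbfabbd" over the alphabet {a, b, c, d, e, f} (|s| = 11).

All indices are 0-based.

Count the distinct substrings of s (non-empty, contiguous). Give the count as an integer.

rank→(start, suffix):
  0 → (0, 'aafecbfabbd')
  1 → (7, 'abbd')
  2 → (1, 'afecbfabbd')
  3 → (8, 'bbd')
  4 → (9, 'bd')
  5 → (5, 'bfabbd')
  6 → (4, 'cbfabbd')
  7 → (10, 'd')
  8 → (3, 'ecbfabbd')
  9 → (6, 'fabbd')
  10 → (2, 'fecbfabbd')

SA = [0, 7, 1, 8, 9, 5, 4, 10, 3, 6, 2]
rank  pair      lcp
   1  s[0:],s[7:]  1  'a'
   2  s[7:],s[1:]  1  'a'
   3  s[1:],s[8:]  0  ''
   4  s[8:],s[9:]  1  'b'
   5  s[9:],s[5:]  1  'b'
   6  s[5:],s[4:]  0  ''
   7  s[4:],s[10:]  0  ''
   8  s[10:],s[3:]  0  ''
   9  s[3:],s[6:]  0  ''
  10  s[6:],s[2:]  1  'f'

n(n+1)/2 = 11·12/2 = 66
Σ LCP = 0 + 1 + 1 + 0 + 1 + 1 + 0 + 0 + 0 + 0 + 1 = 5
distinct = 66 − 5 = 61

61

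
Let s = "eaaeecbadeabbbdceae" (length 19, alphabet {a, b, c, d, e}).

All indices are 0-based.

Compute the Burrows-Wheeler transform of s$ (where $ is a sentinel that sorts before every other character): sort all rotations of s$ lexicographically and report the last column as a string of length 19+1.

eeebeacabbedbaa$dcea

rank  rotation              last
    0  $eaaeecbadeabbbdceae  e
    1  aaeecbadeabbbdceae$e  e
    2  abbbdceae$eaaeecbade  e
    3  adeabbbdceae$eaaeecb  b
    4  ae$eaaeecbadeabbbdce  e
    5  aeecbadeabbbdceae$ea  a
    6  badeabbbdceae$eaaeec  c
    7  bbbdceae$eaaeecbadea  a
    8  bbdceae$eaaeecbadeab  b
    9  bdceae$eaaeecbadeabb  b
   10  cbadeabbbdceae$eaaee  e
   11  ceae$eaaeecbadeabbbd  d
   12  dceae$eaaeecbadeabbb  b
   13  deabbbdceae$eaaeecba  a
   14  e$eaaeecbadeabbbdcea  a
   15  eaaeecbadeabbbdceae$  $
   16  eabbbdceae$eaaeecbad  d
   17  eae$eaaeecbadeabbbdc  c
   18  ecbadeabbbdceae$eaae  e
   19  eecbadeabbbdceae$eaa  a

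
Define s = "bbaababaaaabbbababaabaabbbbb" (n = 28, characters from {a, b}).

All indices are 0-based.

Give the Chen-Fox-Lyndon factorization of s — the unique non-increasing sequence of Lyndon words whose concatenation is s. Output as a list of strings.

["b", "b", "aabab", "aaaabbbababaabaabbbbb"]

emit factor 1: 'b' (i=0, period=1)
emit factor 2: 'b' (i=1, period=1)
emit factor 3: 'aabab' (i=2, period=5)
emit factor 4: 'aaaabbbababaabaabbbbb' (i=7, period=21)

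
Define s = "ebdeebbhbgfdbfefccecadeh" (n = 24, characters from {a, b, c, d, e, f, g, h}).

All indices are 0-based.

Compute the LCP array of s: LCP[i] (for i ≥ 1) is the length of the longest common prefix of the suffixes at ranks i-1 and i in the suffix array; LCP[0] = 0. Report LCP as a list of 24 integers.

[0, 0, 1, 1, 1, 1, 0, 1, 1, 0, 1, 2, 0, 2, 1, 1, 1, 1, 0, 1, 1, 0, 0, 1]

sorted suffixes:
  #0 SA[0]=20  'adeh'
  #1 SA[1]=5  'bbhbgfdbfefccecadeh'
  #2 SA[2]=1  'bdeebbhbgfdbfefccecadeh'
  #3 SA[3]=12  'bfefccecadeh'
  #4 SA[4]=8  'bgfdbfefccecadeh'
  #5 SA[5]=6  'bhbgfdbfefccecadeh'
  #6 SA[6]=19  'cadeh'
  #7 SA[7]=16  'ccecadeh'
  #8 SA[8]=17  'cecadeh'
  #9 SA[9]=11  'dbfefccecadeh'
  #10 SA[10]=2  'deebbhbgfdbfefccecadeh'
  #11 SA[11]=21  'deh'
  #12 SA[12]=4  'ebbhbgfdbfefccecadeh'
  #13 SA[13]=0  'ebdeebbhbgfdbfefccecadeh'
  #14 SA[14]=18  'ecadeh'
  #15 SA[15]=3  'eebbhbgfdbfefccecadeh'
  #16 SA[16]=14  'efccecadeh'
  #17 SA[17]=22  'eh'
  #18 SA[18]=15  'fccecadeh'
  #19 SA[19]=10  'fdbfefccecadeh'
  #20 SA[20]=13  'fefccecadeh'
  #21 SA[21]=9  'gfdbfefccecadeh'
  #22 SA[22]=23  'h'
  #23 SA[23]=7  'hbgfdbfefccecadeh'

SA = [20, 5, 1, 12, 8, 6, 19, 16, 17, 11, 2, 21, 4, 0, 18, 3, 14, 22, 15, 10, 13, 9, 23, 7]
rank  pair      lcp
   1  s[20:],s[5:]  0  ''
   2  s[5:],s[1:]  1  'b'
   3  s[1:],s[12:]  1  'b'
   4  s[12:],s[8:]  1  'b'
   5  s[8:],s[6:]  1  'b'
   6  s[6:],s[19:]  0  ''
   7  s[19:],s[16:]  1  'c'
   8  s[16:],s[17:]  1  'c'
   9  s[17:],s[11:]  0  ''
  10  s[11:],s[2:]  1  'd'
  11  s[2:],s[21:]  2  'de'
  12  s[21:],s[4:]  0  ''
  13  s[4:],s[0:]  2  'eb'
  14  s[0:],s[18:]  1  'e'
  15  s[18:],s[3:]  1  'e'
  16  s[3:],s[14:]  1  'e'
  17  s[14:],s[22:]  1  'e'
  18  s[22:],s[15:]  0  ''
  19  s[15:],s[10:]  1  'f'
  20  s[10:],s[13:]  1  'f'
  21  s[13:],s[9:]  0  ''
  22  s[9:],s[23:]  0  ''
  23  s[23:],s[7:]  1  'h'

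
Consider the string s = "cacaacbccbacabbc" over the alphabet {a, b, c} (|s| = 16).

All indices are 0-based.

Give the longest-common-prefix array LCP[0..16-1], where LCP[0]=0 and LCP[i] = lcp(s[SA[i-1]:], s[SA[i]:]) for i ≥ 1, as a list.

rank | idx | suffix
   0 |   3 | aacbccbacabbc
   1 |  12 | abbc
   2 |   1 | acaacbccbacabbc
   3 |  10 | acabbc
   4 |   4 | acbccbacabbc
   5 |   9 | bacabbc
   6 |  13 | bbc
   7 |  14 | bc
   8 |   6 | bccbacabbc
   9 |  15 | c
  10 |   2 | caacbccbacabbc
  11 |  11 | cabbc
  12 |   0 | cacaacbccbacabbc
  13 |   8 | cbacabbc
  14 |   5 | cbccbacabbc
  15 |   7 | ccbacabbc

SA = [3, 12, 1, 10, 4, 9, 13, 14, 6, 15, 2, 11, 0, 8, 5, 7]
rank  pair      lcp
   1  s[3:],s[12:]  1  'a'
   2  s[12:],s[1:]  1  'a'
   3  s[1:],s[10:]  3  'aca'
   4  s[10:],s[4:]  2  'ac'
   5  s[4:],s[9:]  0  ''
   6  s[9:],s[13:]  1  'b'
   7  s[13:],s[14:]  1  'b'
   8  s[14:],s[6:]  2  'bc'
   9  s[6:],s[15:]  0  ''
  10  s[15:],s[2:]  1  'c'
  11  s[2:],s[11:]  2  'ca'
  12  s[11:],s[0:]  2  'ca'
  13  s[0:],s[8:]  1  'c'
  14  s[8:],s[5:]  2  'cb'
  15  s[5:],s[7:]  1  'c'

[0, 1, 1, 3, 2, 0, 1, 1, 2, 0, 1, 2, 2, 1, 2, 1]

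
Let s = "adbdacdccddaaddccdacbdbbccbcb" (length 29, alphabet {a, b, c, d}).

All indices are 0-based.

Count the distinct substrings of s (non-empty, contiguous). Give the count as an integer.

rank | idx | suffix
   0 |  11 | aaddccdacbdbbccbcb
   1 |  18 | acbdbbccbcb
   2 |   4 | acdccddaaddccdacbdbbccbcb
   3 |   0 | adbdacdccddaaddccdacbdbbccbcb
   4 |  12 | addccdacbdbbccbcb
   5 |  28 | b
   6 |  22 | bbccbcb
   7 |  26 | bcb
   8 |  23 | bccbcb
   9 |   2 | bdacdccddaaddccdacbdbbccbcb
  10 |  20 | bdbbccbcb
  11 |  27 | cb
  12 |  25 | cbcb
  13 |  19 | cbdbbccbcb
  14 |  24 | ccbcb
  15 |  15 | ccdacbdbbccbcb
  16 |   7 | ccddaaddccdacbdbbccbcb
  17 |  16 | cdacbdbbccbcb
  18 |   5 | cdccddaaddccdacbdbbccbcb
  19 |   8 | cddaaddccdacbdbbccbcb
  20 |  10 | daaddccdacbdbbccbcb
  21 |  17 | dacbdbbccbcb
  22 |   3 | dacdccddaaddccdacbdbbccbcb
  23 |  21 | dbbccbcb
  24 |   1 | dbdacdccddaaddccdacbdbbccbcb
  25 |  14 | dccdacbdbbccbcb
  26 |   6 | dccddaaddccdacbdbbccbcb
  27 |   9 | ddaaddccdacbdbbccbcb
  28 |  13 | ddccdacbdbbccbcb

SA = [11, 18, 4, 0, 12, 28, 22, 26, 23, 2, 20, 27, 25, 19, 24, 15, 7, 16, 5, 8, 10, 17, 3, 21, 1, 14, 6, 9, 13]
[i] adj suffixes → lcp
  [1] 11/18 → 1 ('a')
  [2] 18/4 → 2 ('ac')
  [3] 4/0 → 1 ('a')
  [4] 0/12 → 2 ('ad')
  [5] 12/28 → 0 ('')
  [6] 28/22 → 1 ('b')
  [7] 22/26 → 1 ('b')
  [8] 26/23 → 2 ('bc')
  [9] 23/2 → 1 ('b')
  [10] 2/20 → 2 ('bd')
  [11] 20/27 → 0 ('')
  [12] 27/25 → 2 ('cb')
  [13] 25/19 → 2 ('cb')
  [14] 19/24 → 1 ('c')
  [15] 24/15 → 2 ('cc')
  [16] 15/7 → 3 ('ccd')
  [17] 7/16 → 1 ('c')
  [18] 16/5 → 2 ('cd')
  [19] 5/8 → 2 ('cd')
  [20] 8/10 → 0 ('')
  [21] 10/17 → 2 ('da')
  [22] 17/3 → 3 ('dac')
  [23] 3/21 → 1 ('d')
  [24] 21/1 → 2 ('db')
  [25] 1/14 → 1 ('d')
  [26] 14/6 → 4 ('dccd')
  [27] 6/9 → 1 ('d')
  [28] 9/13 → 2 ('dd')

n(n+1)/2 = 29·30/2 = 435
Σ LCP = 0 + 1 + 2 + 1 + 2 + 0 + 1 + 1 + 2 + 1 + 2 + 0 + 2 + 2 + 1 + 2 + 3 + 1 + 2 + 2 + 0 + 2 + 3 + 1 + 2 + 1 + 4 + 1 + 2 = 44
distinct = 435 − 44 = 391

391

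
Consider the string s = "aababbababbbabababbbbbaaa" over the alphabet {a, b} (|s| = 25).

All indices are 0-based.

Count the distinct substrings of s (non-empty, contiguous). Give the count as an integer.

rank | idx | suffix
   0 |  24 | a
   1 |  23 | aa
   2 |  22 | aaa
   3 |   0 | aababbababbbabababbbbbaaa
   4 |  12 | abababbbbbaaa
   5 |   1 | ababbababbbabababbbbbaaa
   6 |   6 | ababbbabababbbbbaaa
   7 |  14 | ababbbbbaaa
   8 |   3 | abbababbbabababbbbbaaa
   9 |   8 | abbbabababbbbbaaa
  10 |  16 | abbbbbaaa
  11 |  21 | baaa
  12 |  11 | babababbbbbaaa
  13 |   5 | bababbbabababbbbbaaa
  14 |  13 | bababbbbbaaa
  15 |   2 | babbababbbabababbbbbaaa
  16 |   7 | babbbabababbbbbaaa
  17 |  15 | babbbbbaaa
  18 |  20 | bbaaa
  19 |  10 | bbabababbbbbaaa
  20 |   4 | bbababbbabababbbbbaaa
  21 |  19 | bbbaaa
  22 |   9 | bbbabababbbbbaaa
  23 |  18 | bbbbaaa
  24 |  17 | bbbbbaaa

SA = [24, 23, 22, 0, 12, 1, 6, 14, 3, 8, 16, 21, 11, 5, 13, 2, 7, 15, 20, 10, 4, 19, 9, 18, 17]
rank  pair      lcp
   1  s[24:],s[23:]  1  'a'
   2  s[23:],s[22:]  2  'aa'
   3  s[22:],s[0:]  2  'aa'
   4  s[0:],s[12:]  1  'a'
   5  s[12:],s[1:]  4  'abab'
   6  s[1:],s[6:]  5  'ababb'
   7  s[6:],s[14:]  6  'ababbb'
   8  s[14:],s[3:]  2  'ab'
   9  s[3:],s[8:]  3  'abb'
  10  s[8:],s[16:]  4  'abbb'
  11  s[16:],s[21:]  0  ''
  12  s[21:],s[11:]  2  'ba'
  13  s[11:],s[5:]  5  'babab'
  14  s[5:],s[13:]  7  'bababbb'
  15  s[13:],s[2:]  3  'bab'
  16  s[2:],s[7:]  4  'babb'
  17  s[7:],s[15:]  5  'babbb'
  18  s[15:],s[20:]  1  'b'
  19  s[20:],s[10:]  3  'bba'
  20  s[10:],s[4:]  6  'bbabab'
  21  s[4:],s[19:]  2  'bb'
  22  s[19:],s[9:]  4  'bbba'
  23  s[9:],s[18:]  3  'bbb'
  24  s[18:],s[17:]  4  'bbbb'

n(n+1)/2 = 25·26/2 = 325
Σ LCP = 0 + 1 + 2 + 2 + 1 + 4 + 5 + 6 + 2 + 3 + 4 + 0 + 2 + 5 + 7 + 3 + 4 + 5 + 1 + 3 + 6 + 2 + 4 + 3 + 4 = 79
distinct = 325 − 79 = 246

246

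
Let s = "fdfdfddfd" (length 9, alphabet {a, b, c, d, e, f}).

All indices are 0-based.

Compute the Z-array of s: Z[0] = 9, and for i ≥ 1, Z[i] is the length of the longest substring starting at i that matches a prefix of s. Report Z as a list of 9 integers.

[9, 0, 4, 0, 2, 0, 0, 2, 0]

Z[0]=9
i=1: i≥r, start 0; Z[1]=0
i=2: i≥r, start 0; Z[2]=4 scan→box=[2,6)
i=3: min(r-i=3, Z[1]=0)=0; Z[3]=0
i=4: min(r-i=2, Z[2]=4)=2; Z[4]=2
i=5: min(r-i=1, Z[3]=0)=0; Z[5]=0
i=6: i≥r, start 0; Z[6]=0
i=7: i≥r, start 0; Z[7]=2 scan→box=[7,9)
i=8: min(r-i=1, Z[1]=0)=0; Z[8]=0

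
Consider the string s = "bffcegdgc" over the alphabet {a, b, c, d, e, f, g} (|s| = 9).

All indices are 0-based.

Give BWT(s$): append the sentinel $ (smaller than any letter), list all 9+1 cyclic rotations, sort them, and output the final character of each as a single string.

rank  rotation    last
    0  $bffcegdgc  c
    1  bffcegdgc$  $
    2  c$bffcegdg  g
    3  cegdgc$bff  f
    4  dgc$bffceg  g
    5  egdgc$bffc  c
    6  fcegdgc$bf  f
    7  ffcegdgc$b  b
    8  gc$bffcegd  d
    9  gdgc$bffce  e

c$gfgcfbde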